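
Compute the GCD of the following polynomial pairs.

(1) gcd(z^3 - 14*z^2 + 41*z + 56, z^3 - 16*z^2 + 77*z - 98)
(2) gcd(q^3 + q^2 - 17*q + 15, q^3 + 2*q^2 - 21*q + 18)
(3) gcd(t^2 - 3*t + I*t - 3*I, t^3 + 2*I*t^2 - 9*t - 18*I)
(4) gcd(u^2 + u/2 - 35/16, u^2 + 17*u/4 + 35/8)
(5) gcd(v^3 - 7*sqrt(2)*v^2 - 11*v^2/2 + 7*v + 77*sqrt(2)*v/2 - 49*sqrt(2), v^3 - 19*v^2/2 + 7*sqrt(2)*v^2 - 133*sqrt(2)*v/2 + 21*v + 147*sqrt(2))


(1) = gcd((z - 8)*(z - 7)*(z + 1), (z - 7)^2*(z - 2)) = z - 7
(2) = q^2 - 4*q + 3
(3) = t - 3
(4) = u + 7/4
(5) = v - 7/2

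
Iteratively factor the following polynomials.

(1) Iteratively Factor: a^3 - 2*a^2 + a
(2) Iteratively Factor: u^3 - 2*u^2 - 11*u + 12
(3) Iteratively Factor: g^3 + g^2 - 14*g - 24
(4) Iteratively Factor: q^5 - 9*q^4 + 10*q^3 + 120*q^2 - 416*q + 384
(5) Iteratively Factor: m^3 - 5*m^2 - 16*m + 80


(1) = (a)*(a^2 - 2*a + 1) = a*(a - 1)*(a - 1)
(2) = (u - 1)*(u^2 - u - 12) = (u - 4)*(u - 1)*(u + 3)
(3) = (g + 2)*(g^2 - g - 12) = (g + 2)*(g + 3)*(g - 4)
(4) = (q - 2)*(q^4 - 7*q^3 - 4*q^2 + 112*q - 192) = (q - 4)*(q - 2)*(q^3 - 3*q^2 - 16*q + 48) = (q - 4)^2*(q - 2)*(q^2 + q - 12) = (q - 4)^2*(q - 3)*(q - 2)*(q + 4)
(5) = (m + 4)*(m^2 - 9*m + 20) = (m - 5)*(m + 4)*(m - 4)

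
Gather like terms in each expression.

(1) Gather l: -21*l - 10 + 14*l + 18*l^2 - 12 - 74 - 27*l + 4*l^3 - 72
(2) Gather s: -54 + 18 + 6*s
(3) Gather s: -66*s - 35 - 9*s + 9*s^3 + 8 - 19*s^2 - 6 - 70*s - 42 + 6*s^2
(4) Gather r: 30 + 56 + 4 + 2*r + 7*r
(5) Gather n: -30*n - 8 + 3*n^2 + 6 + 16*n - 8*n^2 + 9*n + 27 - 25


(1) = 4*l^3 + 18*l^2 - 34*l - 168
(2) = 6*s - 36
(3) = 9*s^3 - 13*s^2 - 145*s - 75
(4) = 9*r + 90
(5) = -5*n^2 - 5*n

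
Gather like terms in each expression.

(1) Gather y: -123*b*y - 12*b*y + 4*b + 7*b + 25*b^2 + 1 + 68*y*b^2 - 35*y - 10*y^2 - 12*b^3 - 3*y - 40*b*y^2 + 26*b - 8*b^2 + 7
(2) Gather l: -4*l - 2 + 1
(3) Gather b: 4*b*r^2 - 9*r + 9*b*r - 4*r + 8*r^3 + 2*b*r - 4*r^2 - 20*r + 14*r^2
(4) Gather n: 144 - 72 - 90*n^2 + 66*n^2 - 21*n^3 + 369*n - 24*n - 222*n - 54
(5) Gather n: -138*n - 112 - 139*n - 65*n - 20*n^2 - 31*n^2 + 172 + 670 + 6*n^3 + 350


(1) = -12*b^3 + 17*b^2 + 37*b + y^2*(-40*b - 10) + y*(68*b^2 - 135*b - 38) + 8
(2) = -4*l - 1
(3) = b*(4*r^2 + 11*r) + 8*r^3 + 10*r^2 - 33*r
(4) = -21*n^3 - 24*n^2 + 123*n + 18
(5) = 6*n^3 - 51*n^2 - 342*n + 1080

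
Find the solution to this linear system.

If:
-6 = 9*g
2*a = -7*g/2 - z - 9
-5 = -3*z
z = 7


Then:
No Solution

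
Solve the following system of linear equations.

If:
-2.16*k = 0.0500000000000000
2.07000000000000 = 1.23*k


Then:
No Solution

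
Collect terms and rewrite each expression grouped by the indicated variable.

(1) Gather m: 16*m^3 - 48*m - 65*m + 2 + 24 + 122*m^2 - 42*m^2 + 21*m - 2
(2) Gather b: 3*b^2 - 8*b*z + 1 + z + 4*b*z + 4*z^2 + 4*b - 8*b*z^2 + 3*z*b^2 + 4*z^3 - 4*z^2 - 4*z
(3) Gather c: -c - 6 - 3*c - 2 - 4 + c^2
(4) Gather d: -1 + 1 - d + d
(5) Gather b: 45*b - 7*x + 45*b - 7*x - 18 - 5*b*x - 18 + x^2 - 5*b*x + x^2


(1) = 16*m^3 + 80*m^2 - 92*m + 24
(2) = b^2*(3*z + 3) + b*(-8*z^2 - 4*z + 4) + 4*z^3 - 3*z + 1
(3) = c^2 - 4*c - 12
(4) = 0
(5) = b*(90 - 10*x) + 2*x^2 - 14*x - 36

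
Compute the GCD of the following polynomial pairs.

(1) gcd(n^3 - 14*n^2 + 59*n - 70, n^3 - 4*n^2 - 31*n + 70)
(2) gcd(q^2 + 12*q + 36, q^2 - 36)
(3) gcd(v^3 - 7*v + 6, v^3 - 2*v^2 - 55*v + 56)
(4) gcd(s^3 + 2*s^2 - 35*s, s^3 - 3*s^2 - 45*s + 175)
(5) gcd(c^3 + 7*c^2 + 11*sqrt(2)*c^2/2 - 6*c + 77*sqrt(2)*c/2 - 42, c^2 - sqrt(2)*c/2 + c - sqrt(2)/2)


(1) = gcd((n - 7)*(n - 5)*(n - 2), (n - 7)*(n - 2)*(n + 5)) = n^2 - 9*n + 14
(2) = gcd((q + 6)^2, (q - 6)*(q + 6)) = q + 6
(3) = gcd((v - 2)*(v - 1)*(v + 3), (v - 8)*(v - 1)*(v + 7)) = v - 1
(4) = gcd(s*(s - 5)*(s + 7), (s - 5)^2*(s + 7)) = s^2 + 2*s - 35
(5) = c - sqrt(2)/2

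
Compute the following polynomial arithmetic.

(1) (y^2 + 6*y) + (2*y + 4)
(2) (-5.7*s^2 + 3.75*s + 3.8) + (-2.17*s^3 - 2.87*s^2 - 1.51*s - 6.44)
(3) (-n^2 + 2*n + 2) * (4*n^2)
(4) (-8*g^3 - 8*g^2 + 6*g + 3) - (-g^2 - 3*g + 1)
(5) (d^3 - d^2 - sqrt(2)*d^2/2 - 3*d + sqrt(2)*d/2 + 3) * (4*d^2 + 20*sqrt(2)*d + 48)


(1) = y^2 + 8*y + 4
(2) = -2.17*s^3 - 8.57*s^2 + 2.24*s - 2.64
(3) = -4*n^4 + 8*n^3 + 8*n^2
(4) = -8*g^3 - 7*g^2 + 9*g + 2
(5) = 4*d^5 - 4*d^4 + 18*sqrt(2)*d^4 - 18*sqrt(2)*d^3 + 16*d^3 - 84*sqrt(2)*d^2 - 16*d^2 - 144*d + 84*sqrt(2)*d + 144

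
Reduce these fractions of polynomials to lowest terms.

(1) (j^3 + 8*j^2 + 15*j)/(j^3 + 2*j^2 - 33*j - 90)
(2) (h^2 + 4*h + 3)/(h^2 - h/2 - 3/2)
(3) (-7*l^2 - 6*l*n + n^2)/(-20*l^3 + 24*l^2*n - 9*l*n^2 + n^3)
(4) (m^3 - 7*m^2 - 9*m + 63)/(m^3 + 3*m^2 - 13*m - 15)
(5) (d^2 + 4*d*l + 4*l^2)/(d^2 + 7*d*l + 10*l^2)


(1) = j/(j - 6)
(2) = (2*h + 6)/(2*h - 3)
(3) = (7*l^2 + 6*l*n - n^2)/(20*l^3 - 24*l^2*n + 9*l*n^2 - n^3)
(4) = (m^2 - 4*m - 21)/(m^2 + 6*m + 5)
(5) = (d + 2*l)/(d + 5*l)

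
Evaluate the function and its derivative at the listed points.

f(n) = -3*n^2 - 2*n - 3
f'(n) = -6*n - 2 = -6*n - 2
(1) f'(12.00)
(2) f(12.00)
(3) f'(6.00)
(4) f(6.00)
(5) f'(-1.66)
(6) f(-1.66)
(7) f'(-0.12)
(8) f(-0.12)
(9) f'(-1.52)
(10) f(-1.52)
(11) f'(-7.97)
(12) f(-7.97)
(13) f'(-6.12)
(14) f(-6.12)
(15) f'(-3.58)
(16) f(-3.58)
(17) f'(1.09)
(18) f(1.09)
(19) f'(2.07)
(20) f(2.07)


(1) = -74.00
(2) = -459.00
(3) = -38.00
(4) = -123.00
(5) = 7.96
(6) = -7.95
(7) = -1.28
(8) = -2.80
(9) = 7.12
(10) = -6.89
(11) = 45.82
(12) = -177.62
(13) = 34.72
(14) = -103.12
(15) = 19.48
(16) = -34.29
(17) = -8.54
(18) = -8.74
(19) = -14.42
(20) = -19.99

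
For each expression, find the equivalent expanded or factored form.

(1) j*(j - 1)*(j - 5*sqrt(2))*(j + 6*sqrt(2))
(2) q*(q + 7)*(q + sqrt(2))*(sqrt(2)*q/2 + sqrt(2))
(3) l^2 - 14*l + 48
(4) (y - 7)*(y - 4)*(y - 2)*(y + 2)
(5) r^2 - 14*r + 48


(1) = j^4 - j^3 + sqrt(2)*j^3 - 60*j^2 - sqrt(2)*j^2 + 60*j
(2) = sqrt(2)*q^4/2 + q^3 + 9*sqrt(2)*q^3/2 + 9*q^2 + 7*sqrt(2)*q^2 + 14*q
(3) = (l - 8)*(l - 6)
(4) = y^4 - 11*y^3 + 24*y^2 + 44*y - 112
(5) = (r - 8)*(r - 6)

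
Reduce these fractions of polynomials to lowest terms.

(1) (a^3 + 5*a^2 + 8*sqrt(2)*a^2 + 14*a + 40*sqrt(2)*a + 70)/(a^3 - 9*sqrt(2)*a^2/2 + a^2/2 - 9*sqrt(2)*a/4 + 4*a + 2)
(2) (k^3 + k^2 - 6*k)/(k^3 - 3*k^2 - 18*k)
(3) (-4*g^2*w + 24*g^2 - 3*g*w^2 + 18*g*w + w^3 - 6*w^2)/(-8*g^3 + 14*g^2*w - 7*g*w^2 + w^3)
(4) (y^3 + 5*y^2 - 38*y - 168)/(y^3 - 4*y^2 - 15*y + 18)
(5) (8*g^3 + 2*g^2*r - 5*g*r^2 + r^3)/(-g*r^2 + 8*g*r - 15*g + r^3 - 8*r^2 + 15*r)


(1) = (4*a^3 + a^2*(20 + 32*sqrt(2)) + a*(56 + 160*sqrt(2)) + 280)/(4*a^3 + a^2*(2 - 18*sqrt(2)) + a*(16 - 9*sqrt(2)) + 8)
(2) = (k - 2)/(k - 6)
(3) = (g*w - 6*g + w^2 - 6*w)/(2*g^2 - 3*g*w + w^2)
(4) = (y^2 + 11*y + 28)/(y^2 + 2*y - 3)
(5) = (8*g^3 + 2*g^2*r - 5*g*r^2 + r^3)/(-g*r^2 + 8*g*r - 15*g + r^3 - 8*r^2 + 15*r)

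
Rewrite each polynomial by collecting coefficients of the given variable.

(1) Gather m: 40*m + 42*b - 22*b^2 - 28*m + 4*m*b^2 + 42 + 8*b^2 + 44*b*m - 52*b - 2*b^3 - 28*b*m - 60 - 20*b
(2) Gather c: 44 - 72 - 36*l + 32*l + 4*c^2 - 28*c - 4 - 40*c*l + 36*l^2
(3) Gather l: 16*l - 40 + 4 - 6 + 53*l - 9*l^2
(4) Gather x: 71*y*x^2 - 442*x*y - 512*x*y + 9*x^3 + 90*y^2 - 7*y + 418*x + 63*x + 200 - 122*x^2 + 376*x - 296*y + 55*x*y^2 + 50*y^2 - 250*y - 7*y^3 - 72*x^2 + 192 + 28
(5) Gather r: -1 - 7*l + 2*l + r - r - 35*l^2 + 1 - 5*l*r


(1) = -2*b^3 - 14*b^2 - 30*b + m*(4*b^2 + 16*b + 12) - 18
(2) = 4*c^2 + c*(-40*l - 28) + 36*l^2 - 4*l - 32
(3) = -9*l^2 + 69*l - 42
(4) = 9*x^3 + x^2*(71*y - 194) + x*(55*y^2 - 954*y + 857) - 7*y^3 + 140*y^2 - 553*y + 420
(5) = -35*l^2 - 5*l*r - 5*l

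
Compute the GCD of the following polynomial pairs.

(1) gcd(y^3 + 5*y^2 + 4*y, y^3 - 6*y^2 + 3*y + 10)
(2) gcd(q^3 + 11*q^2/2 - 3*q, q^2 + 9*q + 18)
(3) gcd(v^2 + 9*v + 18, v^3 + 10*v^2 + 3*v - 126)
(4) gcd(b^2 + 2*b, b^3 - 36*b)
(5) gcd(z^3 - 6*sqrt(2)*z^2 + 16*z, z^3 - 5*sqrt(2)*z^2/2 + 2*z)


(1) = y + 1
(2) = q + 6
(3) = gcd((v + 3)*(v + 6), (v - 3)*(v + 6)*(v + 7)) = v + 6
(4) = gcd(b*(b + 2), b*(b - 6)*(b + 6)) = b
(5) = z^2 - 2*sqrt(2)*z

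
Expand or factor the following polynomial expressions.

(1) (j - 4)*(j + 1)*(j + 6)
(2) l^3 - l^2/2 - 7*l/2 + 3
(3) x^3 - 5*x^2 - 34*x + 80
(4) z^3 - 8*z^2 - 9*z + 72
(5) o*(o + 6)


(1) = j^3 + 3*j^2 - 22*j - 24
(2) = (l - 3/2)*(l - 1)*(l + 2)
(3) = (x - 8)*(x - 2)*(x + 5)
(4) = (z - 8)*(z - 3)*(z + 3)
(5) = o^2 + 6*o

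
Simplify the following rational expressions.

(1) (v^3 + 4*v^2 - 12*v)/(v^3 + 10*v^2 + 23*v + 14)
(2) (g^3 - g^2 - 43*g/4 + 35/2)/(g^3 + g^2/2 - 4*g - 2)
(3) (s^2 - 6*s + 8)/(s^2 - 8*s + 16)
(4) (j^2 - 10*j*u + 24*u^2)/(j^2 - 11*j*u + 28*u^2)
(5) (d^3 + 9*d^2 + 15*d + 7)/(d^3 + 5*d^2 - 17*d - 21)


(1) = (v^3 + 4*v^2 - 12*v)/(v^3 + 10*v^2 + 23*v + 14)
(2) = (4*g^2 + 4*g - 35)/(4*g^2 + 10*g + 4)
(3) = (s - 2)/(s - 4)
(4) = (-j + 6*u)/(-j + 7*u)
(5) = (d + 1)/(d - 3)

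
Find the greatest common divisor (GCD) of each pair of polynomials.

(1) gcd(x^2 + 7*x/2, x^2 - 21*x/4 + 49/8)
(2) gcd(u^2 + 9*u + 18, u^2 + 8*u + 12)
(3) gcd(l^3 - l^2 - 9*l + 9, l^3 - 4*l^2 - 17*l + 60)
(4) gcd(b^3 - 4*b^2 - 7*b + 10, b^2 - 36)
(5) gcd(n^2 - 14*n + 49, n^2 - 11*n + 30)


(1) = 1
(2) = gcd((u + 3)*(u + 6), (u + 2)*(u + 6)) = u + 6
(3) = l - 3
(4) = 1
(5) = gcd((n - 7)^2, (n - 6)*(n - 5)) = 1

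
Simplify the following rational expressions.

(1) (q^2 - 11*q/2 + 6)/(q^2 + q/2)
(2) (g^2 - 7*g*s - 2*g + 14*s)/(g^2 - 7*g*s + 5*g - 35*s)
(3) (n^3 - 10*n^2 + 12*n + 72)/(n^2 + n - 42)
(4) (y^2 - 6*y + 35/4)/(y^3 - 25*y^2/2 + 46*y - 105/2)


(1) = (2*q^2 - 11*q + 12)/(2*q^2 + q)
(2) = (g - 2)/(g + 5)
(3) = (n^2 - 4*n - 12)/(n + 7)
(4) = (2*y - 7)/(2*y^2 - 20*y + 42)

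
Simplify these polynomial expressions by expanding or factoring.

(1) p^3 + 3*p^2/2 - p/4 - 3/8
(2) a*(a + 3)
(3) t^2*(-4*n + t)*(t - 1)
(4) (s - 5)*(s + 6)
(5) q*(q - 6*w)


(1) = (p - 1/2)*(p + 1/2)*(p + 3/2)
(2) = a^2 + 3*a
(3) = -4*n*t^3 + 4*n*t^2 + t^4 - t^3
(4) = s^2 + s - 30
(5) = q^2 - 6*q*w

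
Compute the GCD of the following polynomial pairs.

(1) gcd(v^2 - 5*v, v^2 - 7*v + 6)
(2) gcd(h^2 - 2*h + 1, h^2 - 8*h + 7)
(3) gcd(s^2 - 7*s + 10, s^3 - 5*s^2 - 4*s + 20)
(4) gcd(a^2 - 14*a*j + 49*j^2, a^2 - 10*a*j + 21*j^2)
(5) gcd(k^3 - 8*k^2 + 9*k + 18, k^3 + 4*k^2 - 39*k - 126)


(1) = gcd(v*(v - 5), (v - 6)*(v - 1)) = 1
(2) = h - 1
(3) = gcd((s - 5)*(s - 2), (s - 5)*(s - 2)*(s + 2)) = s^2 - 7*s + 10
(4) = gcd((a - 7*j)^2, (a - 7*j)*(a - 3*j)) = a - 7*j
(5) = k - 6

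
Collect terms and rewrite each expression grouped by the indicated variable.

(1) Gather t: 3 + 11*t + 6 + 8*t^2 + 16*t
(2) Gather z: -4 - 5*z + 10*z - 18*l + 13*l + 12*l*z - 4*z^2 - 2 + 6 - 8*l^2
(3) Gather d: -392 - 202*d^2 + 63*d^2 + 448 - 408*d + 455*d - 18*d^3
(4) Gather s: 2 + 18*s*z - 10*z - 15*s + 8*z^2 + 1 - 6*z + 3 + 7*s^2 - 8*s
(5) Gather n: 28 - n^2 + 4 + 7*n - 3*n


(1) = 8*t^2 + 27*t + 9
(2) = -8*l^2 - 5*l - 4*z^2 + z*(12*l + 5)
(3) = -18*d^3 - 139*d^2 + 47*d + 56
(4) = 7*s^2 + s*(18*z - 23) + 8*z^2 - 16*z + 6
(5) = -n^2 + 4*n + 32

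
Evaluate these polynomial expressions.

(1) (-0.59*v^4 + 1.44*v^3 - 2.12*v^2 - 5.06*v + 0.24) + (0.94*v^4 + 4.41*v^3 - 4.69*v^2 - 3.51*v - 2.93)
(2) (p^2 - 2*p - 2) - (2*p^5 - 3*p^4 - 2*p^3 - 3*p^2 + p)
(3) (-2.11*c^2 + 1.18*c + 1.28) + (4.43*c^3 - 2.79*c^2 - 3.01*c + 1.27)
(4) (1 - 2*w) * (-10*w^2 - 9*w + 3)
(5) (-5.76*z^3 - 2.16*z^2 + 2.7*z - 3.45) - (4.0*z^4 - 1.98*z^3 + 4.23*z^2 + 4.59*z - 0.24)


(1) = 0.35*v^4 + 5.85*v^3 - 6.81*v^2 - 8.57*v - 2.69
(2) = -2*p^5 + 3*p^4 + 2*p^3 + 4*p^2 - 3*p - 2
(3) = 4.43*c^3 - 4.9*c^2 - 1.83*c + 2.55
(4) = 20*w^3 + 8*w^2 - 15*w + 3
(5) = -4.0*z^4 - 3.78*z^3 - 6.39*z^2 - 1.89*z - 3.21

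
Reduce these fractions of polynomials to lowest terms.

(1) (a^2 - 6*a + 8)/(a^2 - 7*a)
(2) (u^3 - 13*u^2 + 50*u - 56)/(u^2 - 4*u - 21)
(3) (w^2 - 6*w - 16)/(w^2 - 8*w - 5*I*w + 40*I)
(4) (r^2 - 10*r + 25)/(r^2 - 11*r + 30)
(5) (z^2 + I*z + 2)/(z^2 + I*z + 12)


(1) = (a^2 - 6*a + 8)/(a^2 - 7*a)
(2) = (u^2 - 6*u + 8)/(u + 3)
(3) = (w + 2)/(w - 5*I)
(4) = (r - 5)/(r - 6)
(5) = (z^2 + I*z + 2)/(z^2 + I*z + 12)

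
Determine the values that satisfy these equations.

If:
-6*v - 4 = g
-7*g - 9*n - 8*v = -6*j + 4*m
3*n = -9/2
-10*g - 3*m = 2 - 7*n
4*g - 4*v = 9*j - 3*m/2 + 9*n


Then:
g = -379/67
j = 3163/2412
m = 5905/402
n = -3/2
v = 37/134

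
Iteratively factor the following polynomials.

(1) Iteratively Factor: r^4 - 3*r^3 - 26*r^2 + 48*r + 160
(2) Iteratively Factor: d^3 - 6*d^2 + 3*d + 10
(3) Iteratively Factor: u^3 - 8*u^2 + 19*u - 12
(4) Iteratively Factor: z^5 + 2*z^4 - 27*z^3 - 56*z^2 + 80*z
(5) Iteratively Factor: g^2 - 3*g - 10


(1) = (r + 4)*(r^3 - 7*r^2 + 2*r + 40) = (r - 4)*(r + 4)*(r^2 - 3*r - 10) = (r - 4)*(r + 2)*(r + 4)*(r - 5)
(2) = (d - 5)*(d^2 - d - 2) = (d - 5)*(d - 2)*(d + 1)
(3) = (u - 4)*(u^2 - 4*u + 3) = (u - 4)*(u - 3)*(u - 1)
(4) = (z)*(z^4 + 2*z^3 - 27*z^2 - 56*z + 80) = z*(z - 1)*(z^3 + 3*z^2 - 24*z - 80) = z*(z - 1)*(z + 4)*(z^2 - z - 20) = z*(z - 1)*(z + 4)^2*(z - 5)
(5) = (g - 5)*(g + 2)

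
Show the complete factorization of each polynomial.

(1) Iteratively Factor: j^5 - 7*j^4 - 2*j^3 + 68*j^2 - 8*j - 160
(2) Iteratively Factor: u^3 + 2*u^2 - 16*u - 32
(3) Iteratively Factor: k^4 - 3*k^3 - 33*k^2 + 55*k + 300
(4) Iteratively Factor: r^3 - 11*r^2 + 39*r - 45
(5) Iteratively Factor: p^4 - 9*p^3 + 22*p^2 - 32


(1) = (j + 2)*(j^4 - 9*j^3 + 16*j^2 + 36*j - 80) = (j - 2)*(j + 2)*(j^3 - 7*j^2 + 2*j + 40) = (j - 2)*(j + 2)^2*(j^2 - 9*j + 20) = (j - 4)*(j - 2)*(j + 2)^2*(j - 5)
(2) = (u + 4)*(u^2 - 2*u - 8) = (u - 4)*(u + 4)*(u + 2)
(3) = (k - 5)*(k^3 + 2*k^2 - 23*k - 60) = (k - 5)^2*(k^2 + 7*k + 12) = (k - 5)^2*(k + 4)*(k + 3)
(4) = (r - 3)*(r^2 - 8*r + 15) = (r - 3)^2*(r - 5)
(5) = (p + 1)*(p^3 - 10*p^2 + 32*p - 32) = (p - 4)*(p + 1)*(p^2 - 6*p + 8) = (p - 4)^2*(p + 1)*(p - 2)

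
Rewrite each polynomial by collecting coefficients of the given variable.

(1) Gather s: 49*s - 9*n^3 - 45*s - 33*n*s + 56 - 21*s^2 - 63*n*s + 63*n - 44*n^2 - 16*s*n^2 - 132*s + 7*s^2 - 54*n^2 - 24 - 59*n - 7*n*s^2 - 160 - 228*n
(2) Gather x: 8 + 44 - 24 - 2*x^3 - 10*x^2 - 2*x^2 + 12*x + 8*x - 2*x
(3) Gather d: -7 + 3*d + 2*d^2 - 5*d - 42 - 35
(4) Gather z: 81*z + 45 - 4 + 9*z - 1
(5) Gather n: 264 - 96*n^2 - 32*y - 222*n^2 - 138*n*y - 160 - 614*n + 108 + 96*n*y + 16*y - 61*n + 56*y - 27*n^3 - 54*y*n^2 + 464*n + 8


(1) = -9*n^3 - 98*n^2 - 224*n + s^2*(-7*n - 14) + s*(-16*n^2 - 96*n - 128) - 128
(2) = -2*x^3 - 12*x^2 + 18*x + 28
(3) = 2*d^2 - 2*d - 84
(4) = 90*z + 40
(5) = -27*n^3 + n^2*(-54*y - 318) + n*(-42*y - 211) + 40*y + 220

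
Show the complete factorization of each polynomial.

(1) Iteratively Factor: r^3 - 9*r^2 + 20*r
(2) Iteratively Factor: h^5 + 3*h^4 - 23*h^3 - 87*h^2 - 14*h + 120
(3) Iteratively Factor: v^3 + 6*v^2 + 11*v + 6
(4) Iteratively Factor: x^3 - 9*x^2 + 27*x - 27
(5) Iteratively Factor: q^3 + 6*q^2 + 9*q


(1) = (r - 5)*(r^2 - 4*r) = r*(r - 5)*(r - 4)
(2) = (h + 2)*(h^4 + h^3 - 25*h^2 - 37*h + 60) = (h + 2)*(h + 3)*(h^3 - 2*h^2 - 19*h + 20) = (h + 2)*(h + 3)*(h + 4)*(h^2 - 6*h + 5) = (h - 1)*(h + 2)*(h + 3)*(h + 4)*(h - 5)
(3) = (v + 2)*(v^2 + 4*v + 3) = (v + 2)*(v + 3)*(v + 1)
(4) = (x - 3)*(x^2 - 6*x + 9) = (x - 3)^2*(x - 3)
(5) = (q)*(q^2 + 6*q + 9) = q*(q + 3)*(q + 3)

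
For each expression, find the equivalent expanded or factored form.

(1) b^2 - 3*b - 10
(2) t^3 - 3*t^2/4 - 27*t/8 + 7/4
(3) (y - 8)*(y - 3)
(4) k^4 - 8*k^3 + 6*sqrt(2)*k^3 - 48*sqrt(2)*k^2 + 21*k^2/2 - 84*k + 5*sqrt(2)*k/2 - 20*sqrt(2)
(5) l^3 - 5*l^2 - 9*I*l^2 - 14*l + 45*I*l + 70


(1) = (b - 5)*(b + 2)
(2) = (t - 2)*(t - 1/2)*(t + 7/4)
(3) = y^2 - 11*y + 24
(4) = (k - 8)*(k + sqrt(2)/2)^2*(k + 5*sqrt(2))
(5) = (l - 5)*(l - 7*I)*(l - 2*I)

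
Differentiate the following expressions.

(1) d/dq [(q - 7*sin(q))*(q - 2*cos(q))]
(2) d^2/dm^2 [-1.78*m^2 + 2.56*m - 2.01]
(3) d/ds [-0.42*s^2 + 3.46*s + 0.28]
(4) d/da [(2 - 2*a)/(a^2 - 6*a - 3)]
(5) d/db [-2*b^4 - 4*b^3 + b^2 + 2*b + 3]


(1) = (q - 7*sin(q))*(2*sin(q) + 1) - (q - 2*cos(q))*(7*cos(q) - 1)
(2) = -3.56000000000000
(3) = 3.46 - 0.84*s
(4) = 2*(-a^2 + 6*a + 2*(a - 3)*(a - 1) + 3)/(-a^2 + 6*a + 3)^2
(5) = -8*b^3 - 12*b^2 + 2*b + 2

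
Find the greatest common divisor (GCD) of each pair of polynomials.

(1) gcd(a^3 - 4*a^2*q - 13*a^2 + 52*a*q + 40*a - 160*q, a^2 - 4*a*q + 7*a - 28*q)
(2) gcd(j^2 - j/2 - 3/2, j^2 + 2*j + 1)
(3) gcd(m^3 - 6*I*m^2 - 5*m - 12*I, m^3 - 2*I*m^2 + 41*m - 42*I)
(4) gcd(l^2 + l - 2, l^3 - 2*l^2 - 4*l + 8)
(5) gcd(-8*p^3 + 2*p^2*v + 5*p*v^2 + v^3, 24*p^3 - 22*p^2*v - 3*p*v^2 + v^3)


(1) = -a + 4*q
(2) = j + 1
(3) = 1
(4) = l + 2
(5) = 4*p^2 - 3*p*v - v^2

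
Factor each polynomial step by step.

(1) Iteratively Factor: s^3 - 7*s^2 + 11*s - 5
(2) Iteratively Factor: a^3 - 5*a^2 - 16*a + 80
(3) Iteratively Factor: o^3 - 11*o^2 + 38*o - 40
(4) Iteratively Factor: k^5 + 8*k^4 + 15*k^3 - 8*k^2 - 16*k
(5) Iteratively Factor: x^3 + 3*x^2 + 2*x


(1) = (s - 1)*(s^2 - 6*s + 5) = (s - 5)*(s - 1)*(s - 1)
(2) = (a + 4)*(a^2 - 9*a + 20) = (a - 4)*(a + 4)*(a - 5)
(3) = (o - 4)*(o^2 - 7*o + 10) = (o - 5)*(o - 4)*(o - 2)
(4) = (k + 4)*(k^4 + 4*k^3 - k^2 - 4*k) = (k - 1)*(k + 4)*(k^3 + 5*k^2 + 4*k) = (k - 1)*(k + 4)^2*(k^2 + k) = k*(k - 1)*(k + 4)^2*(k + 1)
(5) = (x + 2)*(x^2 + x) = (x + 1)*(x + 2)*(x)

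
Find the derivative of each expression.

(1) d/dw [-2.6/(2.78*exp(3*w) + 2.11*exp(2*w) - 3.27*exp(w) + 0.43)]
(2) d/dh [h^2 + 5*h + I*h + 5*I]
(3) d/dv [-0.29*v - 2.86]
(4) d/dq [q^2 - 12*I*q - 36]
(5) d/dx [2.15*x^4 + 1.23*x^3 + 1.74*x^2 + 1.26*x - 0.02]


(1) = (21.684*exp(2*w) + 10.972*exp(w) - 8.502)*exp(w)/(2.78*exp(3*w) + 2.11*exp(2*w) - 3.27*exp(w) + 0.43)^2
(2) = 2*h + 5 + I
(3) = -0.290000000000000
(4) = 2*q - 12*I
(5) = 8.6*x^3 + 3.69*x^2 + 3.48*x + 1.26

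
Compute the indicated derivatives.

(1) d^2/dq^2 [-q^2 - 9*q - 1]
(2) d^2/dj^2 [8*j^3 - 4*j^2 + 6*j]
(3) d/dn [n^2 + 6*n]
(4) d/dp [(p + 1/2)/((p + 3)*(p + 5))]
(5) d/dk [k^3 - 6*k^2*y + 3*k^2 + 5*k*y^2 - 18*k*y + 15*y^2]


(1) = -2
(2) = 48*j - 8
(3) = 2*n + 6
(4) = (-p^2 - p + 11)/(p^4 + 16*p^3 + 94*p^2 + 240*p + 225)
(5) = 3*k^2 - 12*k*y + 6*k + 5*y^2 - 18*y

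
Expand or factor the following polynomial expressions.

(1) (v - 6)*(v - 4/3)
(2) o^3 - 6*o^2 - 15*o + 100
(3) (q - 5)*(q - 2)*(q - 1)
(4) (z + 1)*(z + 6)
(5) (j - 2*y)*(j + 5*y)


(1) = v^2 - 22*v/3 + 8
(2) = (o - 5)^2*(o + 4)
(3) = q^3 - 8*q^2 + 17*q - 10
(4) = z^2 + 7*z + 6
(5) = j^2 + 3*j*y - 10*y^2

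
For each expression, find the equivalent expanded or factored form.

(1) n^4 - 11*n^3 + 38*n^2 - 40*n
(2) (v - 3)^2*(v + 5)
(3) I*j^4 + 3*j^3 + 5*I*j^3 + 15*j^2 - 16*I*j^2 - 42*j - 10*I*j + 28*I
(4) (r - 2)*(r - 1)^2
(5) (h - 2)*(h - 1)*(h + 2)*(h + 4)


(1) = n*(n - 5)*(n - 4)*(n - 2)
(2) = v^3 - v^2 - 21*v + 45
(3) = (j - 2)*(j + 7)*(j - 2*I)*(I*j + 1)
(4) = r^3 - 4*r^2 + 5*r - 2
(5) = h^4 + 3*h^3 - 8*h^2 - 12*h + 16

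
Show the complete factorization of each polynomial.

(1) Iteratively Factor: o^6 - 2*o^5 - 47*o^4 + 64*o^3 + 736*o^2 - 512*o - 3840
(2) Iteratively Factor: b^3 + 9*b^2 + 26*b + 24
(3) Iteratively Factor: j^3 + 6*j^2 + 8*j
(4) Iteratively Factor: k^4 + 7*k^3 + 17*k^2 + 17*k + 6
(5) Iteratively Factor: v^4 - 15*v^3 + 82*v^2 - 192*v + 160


(1) = (o - 4)*(o^5 + 2*o^4 - 39*o^3 - 92*o^2 + 368*o + 960) = (o - 5)*(o - 4)*(o^4 + 7*o^3 - 4*o^2 - 112*o - 192) = (o - 5)*(o - 4)^2*(o^3 + 11*o^2 + 40*o + 48) = (o - 5)*(o - 4)^2*(o + 4)*(o^2 + 7*o + 12) = (o - 5)*(o - 4)^2*(o + 3)*(o + 4)*(o + 4)
(2) = (b + 2)*(b^2 + 7*b + 12) = (b + 2)*(b + 4)*(b + 3)
(3) = (j)*(j^2 + 6*j + 8) = j*(j + 2)*(j + 4)
(4) = (k + 1)*(k^3 + 6*k^2 + 11*k + 6) = (k + 1)*(k + 3)*(k^2 + 3*k + 2) = (k + 1)^2*(k + 3)*(k + 2)
(5) = (v - 2)*(v^3 - 13*v^2 + 56*v - 80) = (v - 4)*(v - 2)*(v^2 - 9*v + 20) = (v - 5)*(v - 4)*(v - 2)*(v - 4)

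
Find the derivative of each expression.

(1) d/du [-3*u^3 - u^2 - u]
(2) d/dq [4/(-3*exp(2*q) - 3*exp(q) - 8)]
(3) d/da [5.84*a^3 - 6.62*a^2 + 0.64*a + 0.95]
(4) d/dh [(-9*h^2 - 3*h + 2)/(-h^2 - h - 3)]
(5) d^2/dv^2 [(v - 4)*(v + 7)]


(1) = -9*u^2 - 2*u - 1
(2) = (24*exp(q) + 12)*exp(q)/(3*exp(2*q) + 3*exp(q) + 8)^2
(3) = 17.52*a^2 - 13.24*a + 0.64
(4) = (6*h^2 + 58*h + 11)/(h^4 + 2*h^3 + 7*h^2 + 6*h + 9)
(5) = 2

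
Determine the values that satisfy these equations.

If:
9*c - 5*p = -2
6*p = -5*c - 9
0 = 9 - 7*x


Then:
c = -57/79
p = -71/79
x = 9/7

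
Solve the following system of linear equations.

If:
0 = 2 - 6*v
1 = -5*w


Then:
v = 1/3
w = -1/5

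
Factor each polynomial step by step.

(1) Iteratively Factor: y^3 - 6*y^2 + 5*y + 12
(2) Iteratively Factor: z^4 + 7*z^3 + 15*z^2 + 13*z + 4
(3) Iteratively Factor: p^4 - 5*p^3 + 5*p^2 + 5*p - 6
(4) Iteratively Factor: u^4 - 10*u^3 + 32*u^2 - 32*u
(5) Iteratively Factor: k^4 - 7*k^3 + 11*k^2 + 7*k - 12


(1) = (y - 3)*(y^2 - 3*y - 4) = (y - 4)*(y - 3)*(y + 1)
(2) = (z + 1)*(z^3 + 6*z^2 + 9*z + 4) = (z + 1)*(z + 4)*(z^2 + 2*z + 1) = (z + 1)^2*(z + 4)*(z + 1)
(3) = (p - 1)*(p^3 - 4*p^2 + p + 6) = (p - 3)*(p - 1)*(p^2 - p - 2) = (p - 3)*(p - 2)*(p - 1)*(p + 1)
(4) = (u)*(u^3 - 10*u^2 + 32*u - 32) = u*(u - 2)*(u^2 - 8*u + 16) = u*(u - 4)*(u - 2)*(u - 4)
(5) = (k + 1)*(k^3 - 8*k^2 + 19*k - 12) = (k - 1)*(k + 1)*(k^2 - 7*k + 12) = (k - 4)*(k - 1)*(k + 1)*(k - 3)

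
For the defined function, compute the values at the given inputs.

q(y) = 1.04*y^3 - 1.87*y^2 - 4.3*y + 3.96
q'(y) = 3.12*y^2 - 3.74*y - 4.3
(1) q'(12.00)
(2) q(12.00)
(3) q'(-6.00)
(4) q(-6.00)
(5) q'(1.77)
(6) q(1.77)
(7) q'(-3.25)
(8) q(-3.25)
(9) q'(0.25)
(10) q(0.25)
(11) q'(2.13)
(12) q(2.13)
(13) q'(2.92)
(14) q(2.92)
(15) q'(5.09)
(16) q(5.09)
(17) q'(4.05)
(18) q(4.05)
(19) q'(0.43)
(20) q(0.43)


(1) = 400.10
(2) = 1480.20
(3) = 130.46
(4) = -262.20
(5) = -1.15
(6) = -3.74
(7) = 40.81
(8) = -37.52
(9) = -5.04
(10) = 2.78
(11) = 1.89
(12) = -3.63
(13) = 11.38
(14) = 1.35
(15) = 57.50
(16) = 70.77
(17) = 31.73
(18) = 24.96
(19) = -5.33
(20) = 1.85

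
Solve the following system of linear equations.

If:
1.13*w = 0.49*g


Then:
g = 2.30612244897959*w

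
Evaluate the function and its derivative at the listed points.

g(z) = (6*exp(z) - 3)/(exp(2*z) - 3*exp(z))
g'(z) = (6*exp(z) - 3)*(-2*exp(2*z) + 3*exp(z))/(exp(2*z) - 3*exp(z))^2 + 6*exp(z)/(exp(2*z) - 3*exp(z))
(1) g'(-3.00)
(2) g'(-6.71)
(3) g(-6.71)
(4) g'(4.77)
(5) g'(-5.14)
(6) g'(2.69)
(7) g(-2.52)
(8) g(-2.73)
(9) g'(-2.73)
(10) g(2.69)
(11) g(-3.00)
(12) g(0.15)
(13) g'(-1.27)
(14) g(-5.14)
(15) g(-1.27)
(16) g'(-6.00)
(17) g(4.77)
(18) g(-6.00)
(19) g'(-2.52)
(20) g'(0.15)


(1) = -20.11
(2) = -820.57
(3) = 818.90
(4) = -0.05
(5) = -170.72
(6) = -0.60
(7) = 10.72
(8) = 13.63
(9) = -15.37
(10) = 0.49
(11) = 18.39
(12) = -1.86
(13) = -3.75
(14) = 169.05
(15) = 1.72
(16) = -403.43
(17) = 0.05
(18) = 401.76
(19) = -12.48
(20) = -2.58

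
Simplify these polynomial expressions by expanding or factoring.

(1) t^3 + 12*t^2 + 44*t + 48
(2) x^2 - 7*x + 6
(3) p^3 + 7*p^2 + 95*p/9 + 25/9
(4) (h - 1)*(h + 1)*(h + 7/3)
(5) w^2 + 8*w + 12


(1) = (t + 2)*(t + 4)*(t + 6)
(2) = (x - 6)*(x - 1)
(3) = (p + 1/3)*(p + 5/3)*(p + 5)
(4) = h^3 + 7*h^2/3 - h - 7/3
(5) = (w + 2)*(w + 6)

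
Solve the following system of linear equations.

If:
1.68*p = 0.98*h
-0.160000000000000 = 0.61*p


Then:
h = -0.45
p = -0.26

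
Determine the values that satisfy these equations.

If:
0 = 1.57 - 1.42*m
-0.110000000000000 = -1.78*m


Then:
No Solution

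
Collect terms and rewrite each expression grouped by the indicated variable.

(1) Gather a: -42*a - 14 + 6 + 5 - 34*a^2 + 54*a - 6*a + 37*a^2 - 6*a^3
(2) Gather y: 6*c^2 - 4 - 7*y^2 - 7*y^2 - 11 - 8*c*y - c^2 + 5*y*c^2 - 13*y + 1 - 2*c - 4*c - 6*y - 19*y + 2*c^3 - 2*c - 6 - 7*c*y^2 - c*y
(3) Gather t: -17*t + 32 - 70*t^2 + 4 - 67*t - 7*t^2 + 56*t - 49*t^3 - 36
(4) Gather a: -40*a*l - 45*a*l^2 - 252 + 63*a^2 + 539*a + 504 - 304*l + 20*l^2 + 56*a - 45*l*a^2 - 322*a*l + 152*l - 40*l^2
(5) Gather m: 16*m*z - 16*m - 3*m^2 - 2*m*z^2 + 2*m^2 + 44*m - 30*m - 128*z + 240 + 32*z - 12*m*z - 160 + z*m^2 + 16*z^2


(1) = -6*a^3 + 3*a^2 + 6*a - 3
(2) = 2*c^3 + 5*c^2 - 8*c + y^2*(-7*c - 14) + y*(5*c^2 - 9*c - 38) - 20
(3) = -49*t^3 - 77*t^2 - 28*t
(4) = a^2*(63 - 45*l) + a*(-45*l^2 - 362*l + 595) - 20*l^2 - 152*l + 252
(5) = m^2*(z - 1) + m*(-2*z^2 + 4*z - 2) + 16*z^2 - 96*z + 80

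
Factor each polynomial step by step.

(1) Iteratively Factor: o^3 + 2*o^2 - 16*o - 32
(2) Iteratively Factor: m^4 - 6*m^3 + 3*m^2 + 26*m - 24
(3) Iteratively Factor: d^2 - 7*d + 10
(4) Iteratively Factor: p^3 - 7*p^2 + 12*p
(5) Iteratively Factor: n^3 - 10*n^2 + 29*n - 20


(1) = (o + 2)*(o^2 - 16) = (o - 4)*(o + 2)*(o + 4)
(2) = (m - 4)*(m^3 - 2*m^2 - 5*m + 6) = (m - 4)*(m - 3)*(m^2 + m - 2) = (m - 4)*(m - 3)*(m - 1)*(m + 2)
(3) = (d - 2)*(d - 5)
(4) = (p - 3)*(p^2 - 4*p) = (p - 4)*(p - 3)*(p)
(5) = (n - 1)*(n^2 - 9*n + 20) = (n - 5)*(n - 1)*(n - 4)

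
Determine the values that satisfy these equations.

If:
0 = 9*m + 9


Then:
m = -1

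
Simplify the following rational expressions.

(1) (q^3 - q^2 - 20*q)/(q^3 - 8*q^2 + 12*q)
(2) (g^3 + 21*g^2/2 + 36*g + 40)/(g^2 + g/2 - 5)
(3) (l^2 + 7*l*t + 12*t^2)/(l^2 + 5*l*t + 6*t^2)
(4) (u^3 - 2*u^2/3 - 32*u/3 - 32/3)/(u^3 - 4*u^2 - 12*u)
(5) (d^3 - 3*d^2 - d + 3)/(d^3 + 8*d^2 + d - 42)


(1) = (q^2 - q - 20)/(q^2 - 8*q + 12)
(2) = (g^2 + 8*g + 16)/(g - 2)
(3) = (l + 4*t)/(l + 2*t)
(4) = (3*u^2 - 8*u - 16)/(3*u^2 - 18*u)
(5) = (d^3 - 3*d^2 - d + 3)/(d^3 + 8*d^2 + d - 42)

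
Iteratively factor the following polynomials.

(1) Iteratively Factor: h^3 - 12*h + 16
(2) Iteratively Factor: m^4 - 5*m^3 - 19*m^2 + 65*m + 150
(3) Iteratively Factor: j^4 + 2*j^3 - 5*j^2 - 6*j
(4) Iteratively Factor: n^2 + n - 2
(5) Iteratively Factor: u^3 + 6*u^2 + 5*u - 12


(1) = (h + 4)*(h^2 - 4*h + 4) = (h - 2)*(h + 4)*(h - 2)
(2) = (m + 2)*(m^3 - 7*m^2 - 5*m + 75) = (m + 2)*(m + 3)*(m^2 - 10*m + 25) = (m - 5)*(m + 2)*(m + 3)*(m - 5)
(3) = (j)*(j^3 + 2*j^2 - 5*j - 6) = j*(j + 3)*(j^2 - j - 2) = j*(j + 1)*(j + 3)*(j - 2)
(4) = (n + 2)*(n - 1)
(5) = (u + 4)*(u^2 + 2*u - 3) = (u - 1)*(u + 4)*(u + 3)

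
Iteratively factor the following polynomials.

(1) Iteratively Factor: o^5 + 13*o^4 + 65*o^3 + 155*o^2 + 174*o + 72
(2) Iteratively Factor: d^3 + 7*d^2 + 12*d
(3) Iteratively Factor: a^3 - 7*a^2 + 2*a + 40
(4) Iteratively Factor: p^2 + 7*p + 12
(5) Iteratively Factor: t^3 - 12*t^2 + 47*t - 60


(1) = (o + 4)*(o^4 + 9*o^3 + 29*o^2 + 39*o + 18) = (o + 2)*(o + 4)*(o^3 + 7*o^2 + 15*o + 9) = (o + 1)*(o + 2)*(o + 4)*(o^2 + 6*o + 9) = (o + 1)*(o + 2)*(o + 3)*(o + 4)*(o + 3)
(2) = (d)*(d^2 + 7*d + 12) = d*(d + 3)*(d + 4)
(3) = (a - 5)*(a^2 - 2*a - 8) = (a - 5)*(a - 4)*(a + 2)
(4) = (p + 4)*(p + 3)
(5) = (t - 5)*(t^2 - 7*t + 12) = (t - 5)*(t - 4)*(t - 3)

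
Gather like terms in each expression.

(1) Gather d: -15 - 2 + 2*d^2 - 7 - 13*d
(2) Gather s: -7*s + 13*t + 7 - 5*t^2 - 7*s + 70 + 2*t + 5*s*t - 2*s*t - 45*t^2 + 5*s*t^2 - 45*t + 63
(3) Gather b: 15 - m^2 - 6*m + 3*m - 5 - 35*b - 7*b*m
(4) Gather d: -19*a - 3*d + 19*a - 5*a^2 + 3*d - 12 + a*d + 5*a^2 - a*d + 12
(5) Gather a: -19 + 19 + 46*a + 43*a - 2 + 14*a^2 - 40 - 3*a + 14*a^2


(1) = 2*d^2 - 13*d - 24
(2) = s*(5*t^2 + 3*t - 14) - 50*t^2 - 30*t + 140
(3) = b*(-7*m - 35) - m^2 - 3*m + 10
(4) = 0
(5) = 28*a^2 + 86*a - 42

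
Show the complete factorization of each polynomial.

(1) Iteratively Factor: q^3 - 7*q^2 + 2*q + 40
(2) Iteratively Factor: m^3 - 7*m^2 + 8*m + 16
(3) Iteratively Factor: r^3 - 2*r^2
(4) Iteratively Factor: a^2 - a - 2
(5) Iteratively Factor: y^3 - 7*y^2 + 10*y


(1) = (q + 2)*(q^2 - 9*q + 20) = (q - 5)*(q + 2)*(q - 4)
(2) = (m - 4)*(m^2 - 3*m - 4) = (m - 4)*(m + 1)*(m - 4)
(3) = (r)*(r^2 - 2*r) = r^2*(r - 2)
(4) = (a - 2)*(a + 1)
(5) = (y)*(y^2 - 7*y + 10) = y*(y - 2)*(y - 5)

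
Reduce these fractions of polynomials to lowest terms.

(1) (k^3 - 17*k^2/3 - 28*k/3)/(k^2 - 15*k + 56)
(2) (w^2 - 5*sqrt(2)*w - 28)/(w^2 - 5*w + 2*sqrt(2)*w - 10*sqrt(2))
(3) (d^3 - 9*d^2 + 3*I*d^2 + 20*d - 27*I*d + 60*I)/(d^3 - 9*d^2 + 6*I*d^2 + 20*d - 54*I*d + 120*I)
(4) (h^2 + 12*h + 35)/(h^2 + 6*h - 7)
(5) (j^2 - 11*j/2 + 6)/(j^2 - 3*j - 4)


(1) = (3*k^2 + 4*k)/(3*k - 24)
(2) = (w - 7*sqrt(2))/(w - 5)
(3) = (d + 3*I)/(d + 6*I)
(4) = (h + 5)/(h - 1)
(5) = (2*j - 3)/(2*j + 2)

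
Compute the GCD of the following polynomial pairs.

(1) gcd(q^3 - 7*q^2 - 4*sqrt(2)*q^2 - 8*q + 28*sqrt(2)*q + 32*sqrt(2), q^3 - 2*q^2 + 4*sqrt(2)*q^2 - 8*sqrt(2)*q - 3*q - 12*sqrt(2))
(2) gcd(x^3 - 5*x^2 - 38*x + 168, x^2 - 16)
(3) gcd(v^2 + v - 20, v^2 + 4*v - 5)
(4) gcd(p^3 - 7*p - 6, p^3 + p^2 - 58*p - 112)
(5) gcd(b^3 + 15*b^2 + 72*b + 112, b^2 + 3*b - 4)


(1) = q + 1
(2) = x - 4
(3) = gcd((v - 4)*(v + 5), (v - 1)*(v + 5)) = v + 5
(4) = p + 2
(5) = gcd((b + 4)^2*(b + 7), (b - 1)*(b + 4)) = b + 4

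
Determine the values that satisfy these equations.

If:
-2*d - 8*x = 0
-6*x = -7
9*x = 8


Then:
No Solution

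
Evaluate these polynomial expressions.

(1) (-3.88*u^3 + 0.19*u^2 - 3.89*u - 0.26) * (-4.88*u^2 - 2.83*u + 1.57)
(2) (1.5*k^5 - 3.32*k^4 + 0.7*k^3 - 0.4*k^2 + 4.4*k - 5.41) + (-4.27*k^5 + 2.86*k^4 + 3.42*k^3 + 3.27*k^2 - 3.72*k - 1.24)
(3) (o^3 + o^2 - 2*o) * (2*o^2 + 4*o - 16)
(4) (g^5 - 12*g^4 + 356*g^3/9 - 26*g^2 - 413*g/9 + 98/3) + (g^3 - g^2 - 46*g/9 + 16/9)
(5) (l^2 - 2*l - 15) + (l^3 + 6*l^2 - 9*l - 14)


(1) = 18.9344*u^5 + 10.0532*u^4 + 12.3539*u^3 + 12.5758*u^2 - 5.3715*u - 0.4082
(2) = -2.77*k^5 - 0.46*k^4 + 4.12*k^3 + 2.87*k^2 + 0.68*k - 6.65
(3) = 2*o^5 + 6*o^4 - 16*o^3 - 24*o^2 + 32*o
(4) = g^5 - 12*g^4 + 365*g^3/9 - 27*g^2 - 51*g + 310/9
(5) = l^3 + 7*l^2 - 11*l - 29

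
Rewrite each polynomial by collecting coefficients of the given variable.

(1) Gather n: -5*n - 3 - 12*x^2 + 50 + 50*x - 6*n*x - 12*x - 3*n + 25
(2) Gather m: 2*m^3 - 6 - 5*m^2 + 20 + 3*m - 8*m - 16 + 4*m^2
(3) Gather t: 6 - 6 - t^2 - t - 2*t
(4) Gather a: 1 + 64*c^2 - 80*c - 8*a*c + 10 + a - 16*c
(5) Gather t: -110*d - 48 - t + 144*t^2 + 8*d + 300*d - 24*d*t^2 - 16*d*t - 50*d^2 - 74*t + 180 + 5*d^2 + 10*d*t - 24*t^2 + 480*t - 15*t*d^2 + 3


(1) = n*(-6*x - 8) - 12*x^2 + 38*x + 72
(2) = 2*m^3 - m^2 - 5*m - 2
(3) = -t^2 - 3*t
(4) = a*(1 - 8*c) + 64*c^2 - 96*c + 11
(5) = -45*d^2 + 198*d + t^2*(120 - 24*d) + t*(-15*d^2 - 6*d + 405) + 135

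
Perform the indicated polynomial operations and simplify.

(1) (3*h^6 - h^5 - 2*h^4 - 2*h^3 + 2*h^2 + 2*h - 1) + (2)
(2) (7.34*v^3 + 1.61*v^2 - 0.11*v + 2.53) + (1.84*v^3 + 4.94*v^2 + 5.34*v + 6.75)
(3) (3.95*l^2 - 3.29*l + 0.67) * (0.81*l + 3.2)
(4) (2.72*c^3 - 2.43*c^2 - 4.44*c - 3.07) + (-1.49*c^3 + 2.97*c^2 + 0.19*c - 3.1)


(1) = 3*h^6 - h^5 - 2*h^4 - 2*h^3 + 2*h^2 + 2*h + 1
(2) = 9.18*v^3 + 6.55*v^2 + 5.23*v + 9.28
(3) = 3.1995*l^3 + 9.9751*l^2 - 9.9853*l + 2.144
(4) = 1.23*c^3 + 0.54*c^2 - 4.25*c - 6.17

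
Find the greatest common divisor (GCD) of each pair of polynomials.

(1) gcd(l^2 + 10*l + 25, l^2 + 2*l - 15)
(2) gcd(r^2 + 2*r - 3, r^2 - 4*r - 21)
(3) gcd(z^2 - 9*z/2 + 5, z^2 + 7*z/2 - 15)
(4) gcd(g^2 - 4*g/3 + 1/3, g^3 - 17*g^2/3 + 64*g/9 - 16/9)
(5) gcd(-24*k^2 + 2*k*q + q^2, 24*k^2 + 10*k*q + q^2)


(1) = l + 5
(2) = r + 3
(3) = gcd((z - 5/2)*(z - 2), (z - 5/2)*(z + 6)) = z - 5/2
(4) = g - 1/3
(5) = 6*k + q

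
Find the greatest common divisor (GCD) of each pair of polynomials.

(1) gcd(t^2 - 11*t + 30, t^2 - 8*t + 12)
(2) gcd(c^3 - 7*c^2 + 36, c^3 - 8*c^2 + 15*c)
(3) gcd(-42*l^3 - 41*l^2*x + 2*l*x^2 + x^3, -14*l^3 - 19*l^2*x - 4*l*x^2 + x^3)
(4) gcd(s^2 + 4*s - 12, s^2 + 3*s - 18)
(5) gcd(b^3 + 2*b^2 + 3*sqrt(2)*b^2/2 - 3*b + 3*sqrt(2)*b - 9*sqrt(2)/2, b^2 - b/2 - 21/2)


(1) = gcd((t - 6)*(t - 5), (t - 6)*(t - 2)) = t - 6
(2) = gcd((c - 6)*(c - 3)*(c + 2), c*(c - 5)*(c - 3)) = c - 3
(3) = l + x
(4) = s + 6
(5) = gcd((b - 1)*(b + 3)*(b + 3*sqrt(2)/2), (b - 7/2)*(b + 3)) = b + 3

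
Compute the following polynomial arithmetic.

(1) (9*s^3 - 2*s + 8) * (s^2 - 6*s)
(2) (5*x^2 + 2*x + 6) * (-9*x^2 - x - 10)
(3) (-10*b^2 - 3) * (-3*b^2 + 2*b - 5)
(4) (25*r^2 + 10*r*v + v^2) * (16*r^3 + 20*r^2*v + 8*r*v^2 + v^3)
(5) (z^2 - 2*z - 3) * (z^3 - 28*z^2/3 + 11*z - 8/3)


(1) = 9*s^5 - 54*s^4 - 2*s^3 + 20*s^2 - 48*s
(2) = -45*x^4 - 23*x^3 - 106*x^2 - 26*x - 60
(3) = 30*b^4 - 20*b^3 + 59*b^2 - 6*b + 15
(4) = 400*r^5 + 660*r^4*v + 416*r^3*v^2 + 125*r^2*v^3 + 18*r*v^4 + v^5
(5) = z^5 - 34*z^4/3 + 80*z^3/3 + 10*z^2/3 - 83*z/3 + 8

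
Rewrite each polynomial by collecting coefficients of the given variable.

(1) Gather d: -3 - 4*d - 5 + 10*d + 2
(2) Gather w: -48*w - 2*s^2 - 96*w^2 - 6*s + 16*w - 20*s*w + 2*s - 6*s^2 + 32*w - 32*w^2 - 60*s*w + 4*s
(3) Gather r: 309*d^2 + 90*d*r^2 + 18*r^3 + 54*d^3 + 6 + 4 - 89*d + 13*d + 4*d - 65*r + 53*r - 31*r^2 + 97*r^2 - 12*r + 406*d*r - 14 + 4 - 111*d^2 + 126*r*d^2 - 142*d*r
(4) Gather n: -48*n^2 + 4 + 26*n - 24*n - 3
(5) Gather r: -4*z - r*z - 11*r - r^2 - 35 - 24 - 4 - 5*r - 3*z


(1) = 6*d - 6
(2) = -8*s^2 - 80*s*w - 128*w^2
(3) = 54*d^3 + 198*d^2 - 72*d + 18*r^3 + r^2*(90*d + 66) + r*(126*d^2 + 264*d - 24)
(4) = -48*n^2 + 2*n + 1
(5) = -r^2 + r*(-z - 16) - 7*z - 63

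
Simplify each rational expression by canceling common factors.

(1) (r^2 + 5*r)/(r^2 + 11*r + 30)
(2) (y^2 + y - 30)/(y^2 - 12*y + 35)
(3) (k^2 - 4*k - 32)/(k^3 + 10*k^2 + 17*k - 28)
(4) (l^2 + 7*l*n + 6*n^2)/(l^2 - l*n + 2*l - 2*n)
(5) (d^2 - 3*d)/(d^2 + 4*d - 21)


(1) = r/(r + 6)
(2) = (y + 6)/(y - 7)
(3) = (k - 8)/(k^2 + 6*k - 7)
(4) = (l^2 + 7*l*n + 6*n^2)/(l^2 - l*n + 2*l - 2*n)
(5) = d/(d + 7)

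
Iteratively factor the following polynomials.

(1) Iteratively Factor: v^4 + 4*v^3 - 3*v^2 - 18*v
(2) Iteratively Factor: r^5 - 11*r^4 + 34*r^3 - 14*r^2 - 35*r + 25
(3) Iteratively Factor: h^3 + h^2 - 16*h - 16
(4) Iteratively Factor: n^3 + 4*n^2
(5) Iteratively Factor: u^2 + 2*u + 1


(1) = (v - 2)*(v^3 + 6*v^2 + 9*v) = (v - 2)*(v + 3)*(v^2 + 3*v) = v*(v - 2)*(v + 3)*(v + 3)
(2) = (r - 5)*(r^4 - 6*r^3 + 4*r^2 + 6*r - 5) = (r - 5)*(r + 1)*(r^3 - 7*r^2 + 11*r - 5) = (r - 5)*(r - 1)*(r + 1)*(r^2 - 6*r + 5) = (r - 5)^2*(r - 1)*(r + 1)*(r - 1)
(3) = (h - 4)*(h^2 + 5*h + 4) = (h - 4)*(h + 1)*(h + 4)
(4) = (n + 4)*(n^2) = n*(n + 4)*(n)
(5) = (u + 1)*(u + 1)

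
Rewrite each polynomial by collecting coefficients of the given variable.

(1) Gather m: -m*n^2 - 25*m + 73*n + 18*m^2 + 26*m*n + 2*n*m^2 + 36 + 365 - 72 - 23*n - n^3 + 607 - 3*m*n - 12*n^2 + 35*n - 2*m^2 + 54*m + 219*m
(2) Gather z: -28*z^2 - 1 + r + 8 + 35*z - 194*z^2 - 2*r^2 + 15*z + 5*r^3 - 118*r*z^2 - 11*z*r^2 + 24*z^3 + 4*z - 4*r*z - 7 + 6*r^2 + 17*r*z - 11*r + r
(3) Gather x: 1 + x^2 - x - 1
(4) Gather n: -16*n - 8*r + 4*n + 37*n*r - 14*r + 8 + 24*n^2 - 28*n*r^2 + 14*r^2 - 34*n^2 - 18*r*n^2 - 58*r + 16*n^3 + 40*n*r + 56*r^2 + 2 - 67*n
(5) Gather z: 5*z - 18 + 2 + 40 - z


(1) = m^2*(2*n + 16) + m*(-n^2 + 23*n + 248) - n^3 - 12*n^2 + 85*n + 936
(2) = 5*r^3 + 4*r^2 - 9*r + 24*z^3 + z^2*(-118*r - 222) + z*(-11*r^2 + 13*r + 54)
(3) = x^2 - x
(4) = 16*n^3 + n^2*(-18*r - 10) + n*(-28*r^2 + 77*r - 79) + 70*r^2 - 80*r + 10
(5) = 4*z + 24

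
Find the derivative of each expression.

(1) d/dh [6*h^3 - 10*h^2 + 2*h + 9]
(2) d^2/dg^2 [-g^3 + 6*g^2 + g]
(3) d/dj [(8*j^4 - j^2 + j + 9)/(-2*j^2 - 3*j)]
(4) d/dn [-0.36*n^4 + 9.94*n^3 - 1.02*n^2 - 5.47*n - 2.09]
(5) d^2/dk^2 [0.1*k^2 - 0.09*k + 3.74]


(1) = 18*h^2 - 20*h + 2
(2) = 12 - 6*g
(3) = (-32*j^5 - 72*j^4 + 5*j^2 + 36*j + 27)/(j^2*(4*j^2 + 12*j + 9))
(4) = -1.44*n^3 + 29.82*n^2 - 2.04*n - 5.47
(5) = 0.200000000000000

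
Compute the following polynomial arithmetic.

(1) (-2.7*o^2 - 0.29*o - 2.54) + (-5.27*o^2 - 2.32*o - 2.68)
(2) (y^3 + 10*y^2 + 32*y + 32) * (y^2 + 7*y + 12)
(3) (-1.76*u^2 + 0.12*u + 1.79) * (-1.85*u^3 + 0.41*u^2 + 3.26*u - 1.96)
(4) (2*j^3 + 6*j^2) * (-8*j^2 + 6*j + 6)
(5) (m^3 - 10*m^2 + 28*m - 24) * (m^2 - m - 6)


(1) = -7.97*o^2 - 2.61*o - 5.22
(2) = y^5 + 17*y^4 + 114*y^3 + 376*y^2 + 608*y + 384
(3) = 3.256*u^5 - 0.9436*u^4 - 8.9999*u^3 + 4.5747*u^2 + 5.6002*u - 3.5084
(4) = -16*j^5 - 36*j^4 + 48*j^3 + 36*j^2
(5) = m^5 - 11*m^4 + 32*m^3 + 8*m^2 - 144*m + 144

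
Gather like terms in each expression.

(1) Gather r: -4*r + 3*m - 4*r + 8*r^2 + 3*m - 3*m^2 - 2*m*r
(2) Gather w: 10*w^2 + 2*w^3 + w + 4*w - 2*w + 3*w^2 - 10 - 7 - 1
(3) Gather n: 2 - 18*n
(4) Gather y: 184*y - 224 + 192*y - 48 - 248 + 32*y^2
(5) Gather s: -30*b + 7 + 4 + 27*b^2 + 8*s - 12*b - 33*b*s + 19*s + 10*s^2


(1) = -3*m^2 + 6*m + 8*r^2 + r*(-2*m - 8)
(2) = 2*w^3 + 13*w^2 + 3*w - 18
(3) = 2 - 18*n
(4) = 32*y^2 + 376*y - 520
(5) = 27*b^2 - 42*b + 10*s^2 + s*(27 - 33*b) + 11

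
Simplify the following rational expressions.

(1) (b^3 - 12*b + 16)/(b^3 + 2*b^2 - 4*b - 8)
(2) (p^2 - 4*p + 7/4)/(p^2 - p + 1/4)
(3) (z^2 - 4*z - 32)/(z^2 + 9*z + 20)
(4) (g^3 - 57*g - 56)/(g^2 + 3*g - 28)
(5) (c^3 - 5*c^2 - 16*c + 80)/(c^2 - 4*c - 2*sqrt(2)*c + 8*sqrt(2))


(1) = (b^2 + 2*b - 8)/(b^2 + 4*b + 4)
(2) = (2*p - 7)/(2*p - 1)
(3) = (z - 8)/(z + 5)
(4) = (g^2 - 7*g - 8)/(g - 4)
(5) = (c^2 - c - 20)/(c - 2*sqrt(2))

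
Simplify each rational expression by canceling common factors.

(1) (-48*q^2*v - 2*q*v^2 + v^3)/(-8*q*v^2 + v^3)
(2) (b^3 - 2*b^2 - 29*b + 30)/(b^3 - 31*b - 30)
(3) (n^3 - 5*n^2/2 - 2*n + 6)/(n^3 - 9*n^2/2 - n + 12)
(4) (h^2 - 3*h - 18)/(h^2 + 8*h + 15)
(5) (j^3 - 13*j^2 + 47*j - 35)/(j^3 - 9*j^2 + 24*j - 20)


(1) = (6*q + v)/v
(2) = (b - 1)/(b + 1)
(3) = (n - 2)/(n - 4)
(4) = (h - 6)/(h + 5)
(5) = (j^2 - 8*j + 7)/(j^2 - 4*j + 4)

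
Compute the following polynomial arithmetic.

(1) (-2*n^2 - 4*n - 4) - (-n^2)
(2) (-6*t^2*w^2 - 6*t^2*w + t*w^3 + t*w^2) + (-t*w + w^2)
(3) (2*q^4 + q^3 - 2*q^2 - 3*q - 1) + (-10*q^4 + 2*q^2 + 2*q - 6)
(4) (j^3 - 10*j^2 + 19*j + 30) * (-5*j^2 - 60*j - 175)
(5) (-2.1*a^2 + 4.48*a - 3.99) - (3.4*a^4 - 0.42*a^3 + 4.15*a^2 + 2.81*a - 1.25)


(1) = -n^2 - 4*n - 4
(2) = -6*t^2*w^2 - 6*t^2*w + t*w^3 + t*w^2 - t*w + w^2
(3) = -8*q^4 + q^3 - q - 7
(4) = -5*j^5 - 10*j^4 + 330*j^3 + 460*j^2 - 5125*j - 5250
(5) = -3.4*a^4 + 0.42*a^3 - 6.25*a^2 + 1.67*a - 2.74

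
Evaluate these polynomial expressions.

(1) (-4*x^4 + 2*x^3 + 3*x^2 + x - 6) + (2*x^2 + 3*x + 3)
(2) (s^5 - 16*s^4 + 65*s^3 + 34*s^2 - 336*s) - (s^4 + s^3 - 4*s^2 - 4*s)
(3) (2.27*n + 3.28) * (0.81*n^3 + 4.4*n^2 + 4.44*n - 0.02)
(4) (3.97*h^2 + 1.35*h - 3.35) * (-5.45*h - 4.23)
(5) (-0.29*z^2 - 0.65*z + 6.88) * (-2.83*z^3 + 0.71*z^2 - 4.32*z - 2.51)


(1) = -4*x^4 + 2*x^3 + 5*x^2 + 4*x - 3
(2) = s^5 - 17*s^4 + 64*s^3 + 38*s^2 - 332*s
(3) = 1.8387*n^4 + 12.6448*n^3 + 24.5108*n^2 + 14.5178*n - 0.0656
(4) = -21.6365*h^3 - 24.1506*h^2 + 12.547*h + 14.1705
(5) = 0.8207*z^5 + 1.6336*z^4 - 18.6791*z^3 + 8.4207*z^2 - 28.0901*z - 17.2688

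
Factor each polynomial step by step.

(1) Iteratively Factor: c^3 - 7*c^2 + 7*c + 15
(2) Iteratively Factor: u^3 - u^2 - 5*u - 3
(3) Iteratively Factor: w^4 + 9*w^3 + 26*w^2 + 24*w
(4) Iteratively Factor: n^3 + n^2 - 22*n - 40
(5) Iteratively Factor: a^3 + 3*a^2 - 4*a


(1) = (c + 1)*(c^2 - 8*c + 15) = (c - 5)*(c + 1)*(c - 3)
(2) = (u - 3)*(u^2 + 2*u + 1) = (u - 3)*(u + 1)*(u + 1)
(3) = (w + 4)*(w^3 + 5*w^2 + 6*w) = (w + 2)*(w + 4)*(w^2 + 3*w) = w*(w + 2)*(w + 4)*(w + 3)
(4) = (n + 2)*(n^2 - n - 20) = (n + 2)*(n + 4)*(n - 5)
(5) = (a + 4)*(a^2 - a) = (a - 1)*(a + 4)*(a)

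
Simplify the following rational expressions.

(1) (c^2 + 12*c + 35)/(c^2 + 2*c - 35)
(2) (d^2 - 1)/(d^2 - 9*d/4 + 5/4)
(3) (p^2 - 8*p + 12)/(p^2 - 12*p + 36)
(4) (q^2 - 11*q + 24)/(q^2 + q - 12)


(1) = (c + 5)/(c - 5)
(2) = (4*d + 4)/(4*d - 5)
(3) = (p - 2)/(p - 6)
(4) = (q - 8)/(q + 4)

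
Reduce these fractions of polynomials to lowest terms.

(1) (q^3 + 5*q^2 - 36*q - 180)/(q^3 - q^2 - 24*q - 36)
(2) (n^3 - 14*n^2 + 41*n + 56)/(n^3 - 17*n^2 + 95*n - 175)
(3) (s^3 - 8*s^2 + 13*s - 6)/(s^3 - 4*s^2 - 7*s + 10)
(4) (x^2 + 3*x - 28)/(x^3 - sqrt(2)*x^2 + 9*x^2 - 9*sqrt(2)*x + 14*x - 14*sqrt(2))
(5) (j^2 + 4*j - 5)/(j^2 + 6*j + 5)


(1) = (q^2 + 11*q + 30)/(q^2 + 5*q + 6)
(2) = (n^2 - 7*n - 8)/(n^2 - 10*n + 25)
(3) = (s^2 - 7*s + 6)/(s^2 - 3*s - 10)
(4) = (x - 4)/(x^2 + x*(2 - sqrt(2)) - 2*sqrt(2))
(5) = (j - 1)/(j + 1)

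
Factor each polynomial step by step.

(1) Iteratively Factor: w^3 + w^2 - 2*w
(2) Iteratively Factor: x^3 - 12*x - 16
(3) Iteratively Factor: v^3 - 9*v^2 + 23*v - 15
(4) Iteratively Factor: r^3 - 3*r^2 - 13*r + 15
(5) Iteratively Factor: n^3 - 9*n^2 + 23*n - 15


(1) = (w + 2)*(w^2 - w) = (w - 1)*(w + 2)*(w)
(2) = (x + 2)*(x^2 - 2*x - 8) = (x + 2)^2*(x - 4)
(3) = (v - 3)*(v^2 - 6*v + 5) = (v - 5)*(v - 3)*(v - 1)
(4) = (r + 3)*(r^2 - 6*r + 5) = (r - 1)*(r + 3)*(r - 5)
(5) = (n - 3)*(n^2 - 6*n + 5) = (n - 5)*(n - 3)*(n - 1)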